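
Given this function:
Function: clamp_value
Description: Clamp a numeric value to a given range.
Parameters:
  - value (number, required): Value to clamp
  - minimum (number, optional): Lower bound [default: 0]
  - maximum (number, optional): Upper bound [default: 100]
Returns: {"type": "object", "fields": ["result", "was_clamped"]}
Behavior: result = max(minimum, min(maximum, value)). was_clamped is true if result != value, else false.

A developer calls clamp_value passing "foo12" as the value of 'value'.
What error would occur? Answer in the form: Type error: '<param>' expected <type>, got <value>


Spec: 'value' is declared as number; "foo12" is a string.
Type error: 'value' expected number, got "foo12"


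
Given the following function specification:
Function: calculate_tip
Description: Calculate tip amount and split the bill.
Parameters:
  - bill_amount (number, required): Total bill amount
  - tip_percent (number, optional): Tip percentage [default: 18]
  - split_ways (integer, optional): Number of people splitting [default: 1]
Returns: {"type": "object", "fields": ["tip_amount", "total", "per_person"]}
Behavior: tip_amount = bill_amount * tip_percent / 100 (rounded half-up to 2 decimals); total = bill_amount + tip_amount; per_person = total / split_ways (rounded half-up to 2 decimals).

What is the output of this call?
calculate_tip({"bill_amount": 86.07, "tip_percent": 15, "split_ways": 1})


tip_amount = 86.07 * 15/100 = 12.9105 -> 12.91
total = 86.07 + 12.91 = 98.98
per_person = 98.98 / 1 = 98.98 -> 98.98
Output:
{"tip_amount": 12.91, "total": 98.98, "per_person": 98.98}


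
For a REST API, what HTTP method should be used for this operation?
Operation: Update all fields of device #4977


GET = read, POST = create, PUT = update/replace, DELETE = remove
This operation is an update/replace.
PUT


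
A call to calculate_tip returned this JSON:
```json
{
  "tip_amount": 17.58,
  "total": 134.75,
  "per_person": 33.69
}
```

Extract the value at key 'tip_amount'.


17.58


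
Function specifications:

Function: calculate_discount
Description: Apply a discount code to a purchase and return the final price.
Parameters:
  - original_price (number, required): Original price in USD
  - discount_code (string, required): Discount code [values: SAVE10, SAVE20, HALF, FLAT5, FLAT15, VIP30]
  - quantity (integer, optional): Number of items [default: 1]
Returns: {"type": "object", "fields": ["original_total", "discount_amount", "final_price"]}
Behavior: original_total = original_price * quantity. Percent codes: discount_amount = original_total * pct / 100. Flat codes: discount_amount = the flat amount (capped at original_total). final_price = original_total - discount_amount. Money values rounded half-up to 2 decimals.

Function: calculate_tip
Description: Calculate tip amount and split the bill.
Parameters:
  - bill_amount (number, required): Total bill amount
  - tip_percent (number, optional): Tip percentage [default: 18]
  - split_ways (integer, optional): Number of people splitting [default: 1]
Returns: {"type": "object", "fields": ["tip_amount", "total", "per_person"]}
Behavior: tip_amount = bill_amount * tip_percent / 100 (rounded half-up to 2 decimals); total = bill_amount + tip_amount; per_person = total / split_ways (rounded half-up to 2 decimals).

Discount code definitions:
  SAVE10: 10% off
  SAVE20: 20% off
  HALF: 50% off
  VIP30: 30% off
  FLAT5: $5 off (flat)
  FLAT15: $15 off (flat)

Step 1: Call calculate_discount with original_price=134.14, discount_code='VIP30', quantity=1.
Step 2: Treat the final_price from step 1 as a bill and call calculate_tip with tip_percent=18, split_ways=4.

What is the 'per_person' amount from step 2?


Step 1: calculate_discount(original_price=134.14, discount_code=VIP30, quantity=1)
  original_total = 134.14 * 1 = 134.14
  VIP30 = 30% off: discount_amount = 134.14 * 30/100 = 40.242 -> 40.24
  final_price = 134.14 - 40.24 = 93.90
  -> final_price = 93.90
Step 2: calculate_tip(bill_amount=93.9, tip_percent=18, split_ways=4)
  tip_amount = 93.9 * 18/100 = 16.902 -> 16.90
  total = 93.9 + 16.90 = 110.80
  per_person = 110.80 / 4 = 27.7 -> 27.70
  -> per_person = 27.70
$27.70


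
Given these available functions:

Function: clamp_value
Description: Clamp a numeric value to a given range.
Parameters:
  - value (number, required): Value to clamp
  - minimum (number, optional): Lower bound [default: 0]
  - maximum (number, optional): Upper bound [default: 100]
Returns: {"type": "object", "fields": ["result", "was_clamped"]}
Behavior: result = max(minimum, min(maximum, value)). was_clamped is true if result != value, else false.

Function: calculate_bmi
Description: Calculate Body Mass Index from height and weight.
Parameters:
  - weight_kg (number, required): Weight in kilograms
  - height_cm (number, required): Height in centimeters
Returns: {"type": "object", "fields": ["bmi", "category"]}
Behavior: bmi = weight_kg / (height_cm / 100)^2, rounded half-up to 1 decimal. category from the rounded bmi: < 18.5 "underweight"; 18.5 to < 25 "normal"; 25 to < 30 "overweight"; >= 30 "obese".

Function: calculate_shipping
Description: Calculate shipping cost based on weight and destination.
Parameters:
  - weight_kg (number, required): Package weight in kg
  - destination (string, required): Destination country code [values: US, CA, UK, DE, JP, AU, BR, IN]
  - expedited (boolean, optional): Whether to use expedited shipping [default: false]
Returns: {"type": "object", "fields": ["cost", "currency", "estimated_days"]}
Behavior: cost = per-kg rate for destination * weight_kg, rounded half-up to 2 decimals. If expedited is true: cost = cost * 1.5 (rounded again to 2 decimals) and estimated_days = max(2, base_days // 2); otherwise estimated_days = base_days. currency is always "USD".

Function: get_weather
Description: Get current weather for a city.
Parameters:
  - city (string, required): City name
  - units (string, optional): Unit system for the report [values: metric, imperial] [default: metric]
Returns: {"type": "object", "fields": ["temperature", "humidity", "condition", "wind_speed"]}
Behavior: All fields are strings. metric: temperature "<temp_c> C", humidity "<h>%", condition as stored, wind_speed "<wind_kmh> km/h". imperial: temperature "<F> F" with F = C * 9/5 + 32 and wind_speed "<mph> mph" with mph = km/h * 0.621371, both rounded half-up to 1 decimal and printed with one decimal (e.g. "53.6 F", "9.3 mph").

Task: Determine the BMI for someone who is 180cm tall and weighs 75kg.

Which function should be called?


The task needs a function whose description is: Calculate Body Mass Index from height and weight.
calculate_bmi


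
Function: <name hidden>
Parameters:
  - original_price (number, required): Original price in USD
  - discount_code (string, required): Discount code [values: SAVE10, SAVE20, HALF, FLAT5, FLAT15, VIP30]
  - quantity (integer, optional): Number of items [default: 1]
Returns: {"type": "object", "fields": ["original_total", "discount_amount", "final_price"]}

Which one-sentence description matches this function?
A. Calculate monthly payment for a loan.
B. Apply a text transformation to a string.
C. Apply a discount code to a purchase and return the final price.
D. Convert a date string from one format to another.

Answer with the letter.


Parameters original_price, discount_code, quantity and return ["original_total", "discount_amount", "final_price"] fit: Apply a discount code to a purchase and return the final price.
C


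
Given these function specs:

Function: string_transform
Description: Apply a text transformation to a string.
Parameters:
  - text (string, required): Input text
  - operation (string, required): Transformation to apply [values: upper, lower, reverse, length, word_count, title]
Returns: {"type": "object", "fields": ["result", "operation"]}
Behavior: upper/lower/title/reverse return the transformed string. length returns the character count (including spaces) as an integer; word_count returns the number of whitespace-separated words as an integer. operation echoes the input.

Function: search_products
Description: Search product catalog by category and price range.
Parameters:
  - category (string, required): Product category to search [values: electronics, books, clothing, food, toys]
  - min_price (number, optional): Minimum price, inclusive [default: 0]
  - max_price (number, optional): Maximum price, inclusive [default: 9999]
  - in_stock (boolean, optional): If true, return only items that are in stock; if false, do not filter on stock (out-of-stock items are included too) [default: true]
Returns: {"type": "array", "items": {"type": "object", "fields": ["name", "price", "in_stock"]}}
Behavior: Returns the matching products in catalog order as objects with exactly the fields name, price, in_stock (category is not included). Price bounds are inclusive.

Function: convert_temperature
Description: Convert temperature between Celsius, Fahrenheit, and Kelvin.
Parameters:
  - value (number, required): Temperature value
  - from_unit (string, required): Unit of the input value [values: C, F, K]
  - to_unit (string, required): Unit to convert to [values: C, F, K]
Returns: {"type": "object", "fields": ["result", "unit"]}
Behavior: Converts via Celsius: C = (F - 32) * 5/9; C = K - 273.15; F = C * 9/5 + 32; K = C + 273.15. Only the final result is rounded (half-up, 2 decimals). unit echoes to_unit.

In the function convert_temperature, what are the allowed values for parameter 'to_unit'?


The convert_temperature spec declares:
  - to_unit (string, required): Unit to convert to [values: C, F, K]
Allowed values:
C, F, K


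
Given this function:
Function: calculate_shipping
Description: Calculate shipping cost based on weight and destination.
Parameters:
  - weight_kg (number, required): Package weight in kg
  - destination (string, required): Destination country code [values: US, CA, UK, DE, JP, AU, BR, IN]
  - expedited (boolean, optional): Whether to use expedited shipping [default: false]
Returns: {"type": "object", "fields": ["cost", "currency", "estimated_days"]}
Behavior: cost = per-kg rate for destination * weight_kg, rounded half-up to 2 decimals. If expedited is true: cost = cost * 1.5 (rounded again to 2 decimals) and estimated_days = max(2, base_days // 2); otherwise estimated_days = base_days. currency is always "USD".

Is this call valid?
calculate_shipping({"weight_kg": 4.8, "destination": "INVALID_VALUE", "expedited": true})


Checking parameter values...
Parameter 'destination' has value 'INVALID_VALUE' not in allowed: US, CA, UK, DE, JP, AU, BR, IN
Invalid - 'destination' must be one of US, CA, UK, DE, JP, AU, BR, IN


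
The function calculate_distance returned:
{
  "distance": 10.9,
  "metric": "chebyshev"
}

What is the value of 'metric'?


chebyshev


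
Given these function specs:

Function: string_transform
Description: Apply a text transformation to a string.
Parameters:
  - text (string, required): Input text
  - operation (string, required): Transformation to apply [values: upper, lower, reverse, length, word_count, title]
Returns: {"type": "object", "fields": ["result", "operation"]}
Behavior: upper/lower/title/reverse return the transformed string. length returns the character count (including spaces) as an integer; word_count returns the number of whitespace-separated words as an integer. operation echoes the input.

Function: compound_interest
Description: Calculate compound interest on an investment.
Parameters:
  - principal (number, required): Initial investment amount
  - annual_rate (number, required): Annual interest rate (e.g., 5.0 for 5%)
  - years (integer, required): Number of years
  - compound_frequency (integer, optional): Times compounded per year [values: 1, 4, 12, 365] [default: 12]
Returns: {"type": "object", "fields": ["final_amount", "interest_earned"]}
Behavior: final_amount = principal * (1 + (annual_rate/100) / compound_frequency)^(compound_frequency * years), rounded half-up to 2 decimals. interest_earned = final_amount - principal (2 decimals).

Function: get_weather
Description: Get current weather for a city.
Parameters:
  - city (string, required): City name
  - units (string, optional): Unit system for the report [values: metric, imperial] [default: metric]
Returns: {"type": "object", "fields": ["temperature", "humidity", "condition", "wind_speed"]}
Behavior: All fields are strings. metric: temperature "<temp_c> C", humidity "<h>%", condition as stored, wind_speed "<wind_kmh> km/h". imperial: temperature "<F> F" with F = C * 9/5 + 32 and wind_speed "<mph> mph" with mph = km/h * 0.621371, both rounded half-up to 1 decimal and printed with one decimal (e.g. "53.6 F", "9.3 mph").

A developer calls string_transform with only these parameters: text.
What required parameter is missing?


Required parameters: text, operation
Provided: text
Missing: operation
operation


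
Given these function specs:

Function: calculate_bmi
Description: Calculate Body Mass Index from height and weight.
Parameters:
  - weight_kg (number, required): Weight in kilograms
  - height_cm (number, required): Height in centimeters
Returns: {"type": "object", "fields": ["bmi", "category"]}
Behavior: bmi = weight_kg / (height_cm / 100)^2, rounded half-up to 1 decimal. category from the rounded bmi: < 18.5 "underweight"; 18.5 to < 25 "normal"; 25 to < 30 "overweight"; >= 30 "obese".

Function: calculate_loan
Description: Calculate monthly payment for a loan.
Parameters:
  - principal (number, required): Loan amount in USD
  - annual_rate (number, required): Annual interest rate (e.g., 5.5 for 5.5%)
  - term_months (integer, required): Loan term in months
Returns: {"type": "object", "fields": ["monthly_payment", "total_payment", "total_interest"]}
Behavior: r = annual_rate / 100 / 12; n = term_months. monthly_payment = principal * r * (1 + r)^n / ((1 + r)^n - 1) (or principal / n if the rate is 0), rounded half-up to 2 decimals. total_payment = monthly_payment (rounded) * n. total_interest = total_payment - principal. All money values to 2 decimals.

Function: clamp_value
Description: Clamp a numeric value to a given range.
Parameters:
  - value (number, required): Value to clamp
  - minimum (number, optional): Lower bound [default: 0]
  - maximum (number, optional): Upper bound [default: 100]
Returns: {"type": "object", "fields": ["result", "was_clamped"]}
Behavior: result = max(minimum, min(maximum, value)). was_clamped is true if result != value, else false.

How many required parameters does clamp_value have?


Parameters of clamp_value: value (required), minimum (optional), maximum (optional)
Required count:
1


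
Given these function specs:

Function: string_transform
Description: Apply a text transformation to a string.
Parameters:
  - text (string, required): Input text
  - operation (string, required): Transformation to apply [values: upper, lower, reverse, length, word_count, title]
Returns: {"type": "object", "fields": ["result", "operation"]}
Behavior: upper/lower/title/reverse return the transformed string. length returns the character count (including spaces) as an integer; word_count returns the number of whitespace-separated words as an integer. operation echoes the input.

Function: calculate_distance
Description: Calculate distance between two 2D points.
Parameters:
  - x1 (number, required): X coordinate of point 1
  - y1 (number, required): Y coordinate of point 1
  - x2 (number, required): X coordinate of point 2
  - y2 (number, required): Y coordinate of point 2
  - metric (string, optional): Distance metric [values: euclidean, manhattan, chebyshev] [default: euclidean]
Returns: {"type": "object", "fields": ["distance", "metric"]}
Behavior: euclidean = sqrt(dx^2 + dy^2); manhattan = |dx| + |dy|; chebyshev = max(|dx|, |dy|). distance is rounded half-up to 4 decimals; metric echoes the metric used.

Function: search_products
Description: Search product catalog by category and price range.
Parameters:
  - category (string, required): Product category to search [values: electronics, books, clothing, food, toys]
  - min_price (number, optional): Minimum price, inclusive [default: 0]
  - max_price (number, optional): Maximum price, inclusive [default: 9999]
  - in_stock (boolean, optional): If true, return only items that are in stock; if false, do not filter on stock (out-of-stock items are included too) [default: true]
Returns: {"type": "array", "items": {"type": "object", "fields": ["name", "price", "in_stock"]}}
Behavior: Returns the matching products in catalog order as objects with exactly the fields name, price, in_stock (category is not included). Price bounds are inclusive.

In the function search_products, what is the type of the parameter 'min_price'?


The search_products spec declares:
  - min_price (number, optional): Minimum price, inclusive [default: 0]
Type:
number


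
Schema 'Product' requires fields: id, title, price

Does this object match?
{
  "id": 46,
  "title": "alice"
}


Checking required fields...
Missing: price
Invalid - missing required field 'price'


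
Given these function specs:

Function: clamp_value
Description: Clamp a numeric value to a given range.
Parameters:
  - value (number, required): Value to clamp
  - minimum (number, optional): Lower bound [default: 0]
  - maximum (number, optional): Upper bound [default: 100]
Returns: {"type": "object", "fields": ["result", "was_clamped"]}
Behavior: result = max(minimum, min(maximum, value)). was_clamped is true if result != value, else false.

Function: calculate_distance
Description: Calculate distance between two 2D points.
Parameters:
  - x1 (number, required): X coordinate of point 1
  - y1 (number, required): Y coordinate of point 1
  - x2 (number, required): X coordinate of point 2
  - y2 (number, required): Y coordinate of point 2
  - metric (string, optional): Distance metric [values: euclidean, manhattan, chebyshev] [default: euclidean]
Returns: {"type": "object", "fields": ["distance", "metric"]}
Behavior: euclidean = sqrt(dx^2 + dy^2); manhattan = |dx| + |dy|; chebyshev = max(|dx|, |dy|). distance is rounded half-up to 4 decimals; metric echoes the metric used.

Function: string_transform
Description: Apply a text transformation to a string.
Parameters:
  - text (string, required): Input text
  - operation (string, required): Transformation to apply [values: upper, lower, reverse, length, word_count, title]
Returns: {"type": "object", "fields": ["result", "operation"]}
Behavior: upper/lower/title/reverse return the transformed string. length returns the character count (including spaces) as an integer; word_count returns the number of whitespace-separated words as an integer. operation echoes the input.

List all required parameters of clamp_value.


Parameters of clamp_value and their required/optional flag:
  value: required
  minimum: optional
  maximum: optional
value


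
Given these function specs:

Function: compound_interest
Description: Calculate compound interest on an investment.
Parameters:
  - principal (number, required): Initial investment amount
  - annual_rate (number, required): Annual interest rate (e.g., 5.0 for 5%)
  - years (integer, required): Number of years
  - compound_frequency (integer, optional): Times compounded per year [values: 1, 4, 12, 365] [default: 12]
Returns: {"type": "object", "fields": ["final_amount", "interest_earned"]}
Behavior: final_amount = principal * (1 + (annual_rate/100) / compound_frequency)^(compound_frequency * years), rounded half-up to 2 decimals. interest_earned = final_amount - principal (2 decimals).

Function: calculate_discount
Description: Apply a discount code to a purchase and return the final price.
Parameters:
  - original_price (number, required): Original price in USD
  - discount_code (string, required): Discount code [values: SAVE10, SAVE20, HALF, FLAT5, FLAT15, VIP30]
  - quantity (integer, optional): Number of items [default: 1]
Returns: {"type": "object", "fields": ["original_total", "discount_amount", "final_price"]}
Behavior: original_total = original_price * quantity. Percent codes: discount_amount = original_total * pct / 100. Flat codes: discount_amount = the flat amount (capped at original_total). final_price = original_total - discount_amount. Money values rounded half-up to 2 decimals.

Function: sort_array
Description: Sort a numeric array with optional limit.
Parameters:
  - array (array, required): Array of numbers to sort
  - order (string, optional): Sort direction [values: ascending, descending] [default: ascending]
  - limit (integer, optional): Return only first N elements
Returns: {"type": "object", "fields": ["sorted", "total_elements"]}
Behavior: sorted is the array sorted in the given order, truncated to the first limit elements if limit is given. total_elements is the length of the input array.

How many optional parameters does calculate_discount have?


Parameters of calculate_discount: original_price (required), discount_code (required), quantity (optional)
Optional count:
1


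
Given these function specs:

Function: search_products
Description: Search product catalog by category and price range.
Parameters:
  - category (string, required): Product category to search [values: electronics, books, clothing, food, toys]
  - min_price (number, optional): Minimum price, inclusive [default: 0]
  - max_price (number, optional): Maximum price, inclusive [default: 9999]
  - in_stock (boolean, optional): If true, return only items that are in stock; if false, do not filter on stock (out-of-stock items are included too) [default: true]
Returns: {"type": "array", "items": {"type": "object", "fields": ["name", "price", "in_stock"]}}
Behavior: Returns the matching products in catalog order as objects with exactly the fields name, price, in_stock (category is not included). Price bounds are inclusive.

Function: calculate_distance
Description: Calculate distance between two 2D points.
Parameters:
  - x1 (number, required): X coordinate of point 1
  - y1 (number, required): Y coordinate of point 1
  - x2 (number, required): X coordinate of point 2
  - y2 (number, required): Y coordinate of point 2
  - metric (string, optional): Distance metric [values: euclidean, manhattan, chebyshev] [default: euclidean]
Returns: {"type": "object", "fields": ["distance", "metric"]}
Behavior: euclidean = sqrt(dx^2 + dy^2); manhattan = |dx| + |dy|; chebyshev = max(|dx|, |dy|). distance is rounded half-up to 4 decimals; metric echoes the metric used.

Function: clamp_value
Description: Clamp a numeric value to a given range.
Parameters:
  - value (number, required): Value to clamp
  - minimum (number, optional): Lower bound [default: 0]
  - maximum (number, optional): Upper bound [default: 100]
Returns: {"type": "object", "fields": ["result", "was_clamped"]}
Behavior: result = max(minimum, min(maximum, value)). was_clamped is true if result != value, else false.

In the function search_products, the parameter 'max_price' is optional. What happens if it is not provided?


The search_products spec declares:
  - max_price (number, optional): Maximum price, inclusive [default: 9999]
It defaults to 9999


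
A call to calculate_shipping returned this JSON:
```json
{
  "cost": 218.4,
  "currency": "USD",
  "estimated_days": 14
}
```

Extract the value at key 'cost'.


218.4


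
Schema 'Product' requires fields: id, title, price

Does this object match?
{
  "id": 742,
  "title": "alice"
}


Checking required fields...
Missing: price
Invalid - missing required field 'price'


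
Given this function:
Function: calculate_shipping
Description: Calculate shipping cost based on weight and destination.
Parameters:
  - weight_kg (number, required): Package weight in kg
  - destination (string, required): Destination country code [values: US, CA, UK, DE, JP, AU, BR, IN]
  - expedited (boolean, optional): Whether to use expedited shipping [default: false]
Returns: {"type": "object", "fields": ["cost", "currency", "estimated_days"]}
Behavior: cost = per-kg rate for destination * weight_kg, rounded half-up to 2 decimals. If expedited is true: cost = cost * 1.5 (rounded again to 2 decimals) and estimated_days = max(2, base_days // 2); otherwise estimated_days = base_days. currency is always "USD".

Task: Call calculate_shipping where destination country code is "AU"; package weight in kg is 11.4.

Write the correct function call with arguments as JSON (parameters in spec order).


Mapping each described value to its parameter name:
  'Destination country code' -> destination = "AU"
  'Package weight in kg' -> weight_kg = 11.4
calculate_shipping({"weight_kg": 11.4, "destination": "AU"})


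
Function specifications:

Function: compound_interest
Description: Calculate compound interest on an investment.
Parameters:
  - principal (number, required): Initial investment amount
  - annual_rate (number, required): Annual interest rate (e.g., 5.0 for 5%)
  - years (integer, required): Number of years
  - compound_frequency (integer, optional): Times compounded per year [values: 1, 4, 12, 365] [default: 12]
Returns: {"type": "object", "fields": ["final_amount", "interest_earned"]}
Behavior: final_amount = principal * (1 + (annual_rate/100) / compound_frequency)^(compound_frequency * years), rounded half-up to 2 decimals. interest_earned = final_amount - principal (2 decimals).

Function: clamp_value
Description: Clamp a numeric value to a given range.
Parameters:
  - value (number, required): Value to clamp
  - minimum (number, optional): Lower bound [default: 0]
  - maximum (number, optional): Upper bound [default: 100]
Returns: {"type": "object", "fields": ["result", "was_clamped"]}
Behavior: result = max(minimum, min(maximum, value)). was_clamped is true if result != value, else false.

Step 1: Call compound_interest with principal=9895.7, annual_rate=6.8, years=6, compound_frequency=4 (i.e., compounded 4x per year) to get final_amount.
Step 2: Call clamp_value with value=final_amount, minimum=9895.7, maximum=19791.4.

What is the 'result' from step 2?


Step 1: compound_interest
  rate per period = 6.8/100/4 = 0.017 (keep full precision); periods = 4 * 6 = 24
  (1 + 0.017)^24 = 1.49865915
  final_amount = 9895.7 * 1.49865915 = 14830.281369 -> 14830.28
  interest_earned = 14830.28 - 9895.70 = 4934.58
  -> final_amount = 14830.28
Step 2: clamp_value(value=14830.28, minimum=9895.7, maximum=19791.4)
  result = max(9895.7, min(19791.4, 14830.28)) = max(9895.7, 14830.28) = 14830.28
  was_clamped = (14830.28 != 14830.28) = false
  -> result = 14830.28
14830.28


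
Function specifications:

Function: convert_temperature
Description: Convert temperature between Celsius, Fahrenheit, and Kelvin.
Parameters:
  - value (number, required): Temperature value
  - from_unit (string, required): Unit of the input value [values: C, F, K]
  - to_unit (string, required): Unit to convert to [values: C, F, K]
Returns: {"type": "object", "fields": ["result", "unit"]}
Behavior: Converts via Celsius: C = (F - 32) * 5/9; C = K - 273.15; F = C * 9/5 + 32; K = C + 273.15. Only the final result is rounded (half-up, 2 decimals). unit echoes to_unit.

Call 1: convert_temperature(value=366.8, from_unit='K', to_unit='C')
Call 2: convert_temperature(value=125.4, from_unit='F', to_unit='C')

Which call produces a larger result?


Call 1:
  To C: 366.8 - 273.15 = 93.65
  Target is C: 93.65
  Round to 2 decimals: 93.65
  -> 93.65 C
Call 2:
  To C: (125.4 - 32) * 5/9 = 51.888889
  Target is C: 51.888889
  Round to 2 decimals: 51.89
  -> 51.89 C
Call 1 (93.65 C)


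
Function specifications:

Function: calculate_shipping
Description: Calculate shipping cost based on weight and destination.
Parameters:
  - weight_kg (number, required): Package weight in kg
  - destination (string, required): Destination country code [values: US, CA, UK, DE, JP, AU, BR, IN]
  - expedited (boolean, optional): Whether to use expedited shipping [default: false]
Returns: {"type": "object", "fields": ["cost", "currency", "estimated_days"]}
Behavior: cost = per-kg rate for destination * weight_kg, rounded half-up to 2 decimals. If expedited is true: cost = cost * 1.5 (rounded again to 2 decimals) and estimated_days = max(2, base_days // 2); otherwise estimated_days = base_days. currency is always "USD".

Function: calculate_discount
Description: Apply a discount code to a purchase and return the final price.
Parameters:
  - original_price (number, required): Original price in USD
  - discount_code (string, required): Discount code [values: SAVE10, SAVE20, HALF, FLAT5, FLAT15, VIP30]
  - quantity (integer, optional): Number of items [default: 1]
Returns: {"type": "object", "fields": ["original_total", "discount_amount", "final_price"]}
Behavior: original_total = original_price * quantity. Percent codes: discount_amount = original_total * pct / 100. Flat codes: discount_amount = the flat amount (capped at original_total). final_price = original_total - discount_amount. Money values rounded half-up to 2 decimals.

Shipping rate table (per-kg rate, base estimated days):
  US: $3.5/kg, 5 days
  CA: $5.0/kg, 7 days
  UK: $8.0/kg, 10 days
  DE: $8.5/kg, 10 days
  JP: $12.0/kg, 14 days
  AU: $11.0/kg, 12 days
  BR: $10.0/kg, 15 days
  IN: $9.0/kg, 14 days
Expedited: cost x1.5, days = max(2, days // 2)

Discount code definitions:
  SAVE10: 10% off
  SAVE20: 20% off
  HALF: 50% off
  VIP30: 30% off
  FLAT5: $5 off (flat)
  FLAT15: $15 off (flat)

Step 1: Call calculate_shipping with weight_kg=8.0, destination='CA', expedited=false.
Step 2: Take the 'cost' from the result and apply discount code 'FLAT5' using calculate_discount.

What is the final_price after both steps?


Step 1: calculate_shipping(weight_kg=8.0, destination=CA, expedited=false)
  Rate for CA: $5.0/kg, base 7 days
  cost = 5.0 * 8.0 = 40 -> 40.00
  expedited not set/false: estimated_days = 7
  -> cost = 40.00 USD
Step 2: calculate_discount(original_price=40.0, discount_code=FLAT5, quantity=1)
  original_total = 40.0 * 1 = 40.00
  FLAT5 = $5 flat: discount_amount = min(5.00, 40.00) = 5.00
  final_price = 40.00 - 5.00 = 35.00
  -> final_price = 35.00
$35.00


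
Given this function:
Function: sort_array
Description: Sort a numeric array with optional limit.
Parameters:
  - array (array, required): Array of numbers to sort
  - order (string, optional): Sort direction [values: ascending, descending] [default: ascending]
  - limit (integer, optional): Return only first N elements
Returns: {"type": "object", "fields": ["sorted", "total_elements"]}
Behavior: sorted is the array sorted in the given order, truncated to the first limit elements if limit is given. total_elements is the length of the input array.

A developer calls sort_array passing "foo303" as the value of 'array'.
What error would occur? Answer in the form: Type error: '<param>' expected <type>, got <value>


Spec: 'array' is declared as array; "foo303" is a string.
Type error: 'array' expected array, got "foo303"


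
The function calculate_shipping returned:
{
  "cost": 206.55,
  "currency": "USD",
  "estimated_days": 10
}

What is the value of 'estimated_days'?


10


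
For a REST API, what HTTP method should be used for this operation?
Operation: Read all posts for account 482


GET = read, POST = create, PUT = update/replace, DELETE = remove
This operation is a read.
GET


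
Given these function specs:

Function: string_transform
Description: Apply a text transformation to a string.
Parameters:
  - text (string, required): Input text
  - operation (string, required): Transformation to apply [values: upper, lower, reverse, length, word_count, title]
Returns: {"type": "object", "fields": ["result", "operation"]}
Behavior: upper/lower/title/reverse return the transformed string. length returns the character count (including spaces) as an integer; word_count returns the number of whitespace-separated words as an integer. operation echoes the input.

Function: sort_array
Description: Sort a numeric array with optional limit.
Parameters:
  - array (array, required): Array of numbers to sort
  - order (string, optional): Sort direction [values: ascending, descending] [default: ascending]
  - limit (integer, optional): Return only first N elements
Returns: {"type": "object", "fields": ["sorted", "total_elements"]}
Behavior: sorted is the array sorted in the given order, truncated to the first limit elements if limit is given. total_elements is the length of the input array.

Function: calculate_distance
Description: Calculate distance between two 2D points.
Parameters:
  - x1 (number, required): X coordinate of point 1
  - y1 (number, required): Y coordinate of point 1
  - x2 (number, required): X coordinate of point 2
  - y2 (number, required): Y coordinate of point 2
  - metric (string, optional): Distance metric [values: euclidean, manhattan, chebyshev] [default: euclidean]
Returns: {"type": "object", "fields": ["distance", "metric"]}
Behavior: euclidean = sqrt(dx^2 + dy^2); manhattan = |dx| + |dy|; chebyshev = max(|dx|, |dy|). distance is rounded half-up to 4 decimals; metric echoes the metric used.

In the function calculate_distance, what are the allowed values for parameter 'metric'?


The calculate_distance spec declares:
  - metric (string, optional): Distance metric [values: euclidean, manhattan, chebyshev] [default: euclidean]
Allowed values:
euclidean, manhattan, chebyshev


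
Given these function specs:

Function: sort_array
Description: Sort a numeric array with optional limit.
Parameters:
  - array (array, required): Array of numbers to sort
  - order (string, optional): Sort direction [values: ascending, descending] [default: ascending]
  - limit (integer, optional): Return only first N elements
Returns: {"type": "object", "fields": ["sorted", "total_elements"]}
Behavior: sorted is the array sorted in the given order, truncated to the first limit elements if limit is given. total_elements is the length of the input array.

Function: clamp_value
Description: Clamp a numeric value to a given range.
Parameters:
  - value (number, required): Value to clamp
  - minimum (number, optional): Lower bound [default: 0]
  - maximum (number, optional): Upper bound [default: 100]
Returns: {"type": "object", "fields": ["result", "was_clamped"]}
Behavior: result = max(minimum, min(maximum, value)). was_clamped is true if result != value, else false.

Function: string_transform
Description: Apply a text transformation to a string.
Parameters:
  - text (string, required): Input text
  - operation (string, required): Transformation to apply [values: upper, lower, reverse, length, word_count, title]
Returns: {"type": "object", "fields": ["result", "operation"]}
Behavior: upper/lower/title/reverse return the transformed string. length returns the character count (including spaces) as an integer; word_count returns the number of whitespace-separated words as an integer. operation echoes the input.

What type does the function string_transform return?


The string_transform spec declares Returns: {"type": "object", "fields": ["result", "operation"]}
Type:
object


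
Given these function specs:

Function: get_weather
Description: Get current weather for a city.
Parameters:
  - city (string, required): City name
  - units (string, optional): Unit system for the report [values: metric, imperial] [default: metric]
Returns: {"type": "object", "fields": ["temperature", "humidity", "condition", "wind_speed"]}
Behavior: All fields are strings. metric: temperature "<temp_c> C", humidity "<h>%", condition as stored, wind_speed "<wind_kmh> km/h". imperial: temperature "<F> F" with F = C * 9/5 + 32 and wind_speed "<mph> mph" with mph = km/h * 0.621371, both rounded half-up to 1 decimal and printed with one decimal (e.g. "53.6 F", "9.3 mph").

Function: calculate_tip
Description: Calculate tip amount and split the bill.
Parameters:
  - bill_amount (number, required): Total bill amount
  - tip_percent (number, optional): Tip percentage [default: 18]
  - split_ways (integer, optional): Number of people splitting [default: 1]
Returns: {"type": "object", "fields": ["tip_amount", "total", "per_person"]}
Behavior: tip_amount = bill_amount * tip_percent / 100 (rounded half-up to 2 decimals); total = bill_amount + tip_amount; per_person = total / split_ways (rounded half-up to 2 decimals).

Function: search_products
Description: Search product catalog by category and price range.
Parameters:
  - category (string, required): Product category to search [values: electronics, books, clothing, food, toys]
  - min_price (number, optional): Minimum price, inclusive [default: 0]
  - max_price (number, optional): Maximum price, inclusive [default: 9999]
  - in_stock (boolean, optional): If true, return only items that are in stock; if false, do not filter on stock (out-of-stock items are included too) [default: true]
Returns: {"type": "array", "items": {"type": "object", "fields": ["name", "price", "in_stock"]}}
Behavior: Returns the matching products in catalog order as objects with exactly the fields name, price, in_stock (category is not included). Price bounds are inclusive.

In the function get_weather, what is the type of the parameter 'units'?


The get_weather spec declares:
  - units (string, optional): Unit system for the report [values: metric, imperial] [default: metric]
Type:
string


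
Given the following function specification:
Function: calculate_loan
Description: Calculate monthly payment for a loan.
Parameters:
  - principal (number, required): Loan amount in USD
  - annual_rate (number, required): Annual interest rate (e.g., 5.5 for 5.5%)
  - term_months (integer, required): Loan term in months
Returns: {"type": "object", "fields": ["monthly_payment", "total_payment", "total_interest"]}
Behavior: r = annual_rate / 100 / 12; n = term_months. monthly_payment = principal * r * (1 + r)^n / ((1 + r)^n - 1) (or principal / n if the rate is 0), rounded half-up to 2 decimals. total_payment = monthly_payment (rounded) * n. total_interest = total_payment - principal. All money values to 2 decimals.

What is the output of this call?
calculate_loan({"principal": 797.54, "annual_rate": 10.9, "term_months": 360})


r = 10.9 / 100 / 12 = 0.009083333333 (keep full precision)
(1 + r)^360 = 25.92578606
monthly_payment = 797.54 * 0.009083333333 * 25.92578606 / (25.92578606 - 1) = 7.534957 -> 7.53
total_payment = 7.53 * 360 = 2710.80
total_interest = 2710.80 - 797.54 = 1913.26
Output:
{"monthly_payment": 7.53, "total_payment": 2710.8, "total_interest": 1913.26}


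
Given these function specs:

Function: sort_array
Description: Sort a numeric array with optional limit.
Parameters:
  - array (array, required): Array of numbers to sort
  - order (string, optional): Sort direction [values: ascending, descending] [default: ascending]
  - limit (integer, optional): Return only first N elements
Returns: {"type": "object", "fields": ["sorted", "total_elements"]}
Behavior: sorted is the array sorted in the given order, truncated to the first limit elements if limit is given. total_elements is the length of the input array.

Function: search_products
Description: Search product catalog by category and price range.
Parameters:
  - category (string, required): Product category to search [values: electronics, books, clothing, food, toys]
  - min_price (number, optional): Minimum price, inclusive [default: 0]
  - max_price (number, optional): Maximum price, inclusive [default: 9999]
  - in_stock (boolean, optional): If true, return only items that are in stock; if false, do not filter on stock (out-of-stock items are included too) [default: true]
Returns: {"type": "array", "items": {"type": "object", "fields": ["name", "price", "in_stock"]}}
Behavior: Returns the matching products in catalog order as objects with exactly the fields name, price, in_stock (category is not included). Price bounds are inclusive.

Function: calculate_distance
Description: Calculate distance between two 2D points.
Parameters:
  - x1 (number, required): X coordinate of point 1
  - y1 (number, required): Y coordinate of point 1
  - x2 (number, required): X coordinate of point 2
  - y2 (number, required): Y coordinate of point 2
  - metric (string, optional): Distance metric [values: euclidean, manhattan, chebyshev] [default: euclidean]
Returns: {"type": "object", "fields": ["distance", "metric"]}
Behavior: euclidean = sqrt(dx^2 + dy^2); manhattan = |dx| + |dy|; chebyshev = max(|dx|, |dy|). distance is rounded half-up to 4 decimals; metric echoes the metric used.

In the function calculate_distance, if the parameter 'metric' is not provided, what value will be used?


The calculate_distance spec declares:
  - metric (string, optional): Distance metric [values: euclidean, manhattan, chebyshev] [default: euclidean]
Default:
euclidean
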